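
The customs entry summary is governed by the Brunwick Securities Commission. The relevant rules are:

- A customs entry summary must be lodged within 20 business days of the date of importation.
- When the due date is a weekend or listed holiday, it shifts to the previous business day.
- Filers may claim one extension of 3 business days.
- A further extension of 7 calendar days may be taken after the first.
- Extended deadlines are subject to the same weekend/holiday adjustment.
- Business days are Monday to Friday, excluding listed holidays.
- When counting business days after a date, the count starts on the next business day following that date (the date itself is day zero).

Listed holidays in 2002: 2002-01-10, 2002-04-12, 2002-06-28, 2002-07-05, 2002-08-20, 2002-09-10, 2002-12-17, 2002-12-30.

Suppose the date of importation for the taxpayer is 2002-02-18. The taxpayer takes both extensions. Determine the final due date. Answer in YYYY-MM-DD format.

2002-03-28

Counting 20 business days after 2002-02-18 (skipping weekends and listed holidays) reaches 2002-03-18.
2002-03-18 (Monday) is already a business day.
The 3-business-day extension runs from 2002-03-18 to 2002-03-21.
2002-03-21 is a Thursday and not a listed holiday, so it stands.
The 7-calendar-day extension moves the deadline from 2002-03-21 to 2002-03-28.
Since 2002-03-28 is a Thursday and not a holiday, the date is unchanged.
The final due date is 2002-03-28.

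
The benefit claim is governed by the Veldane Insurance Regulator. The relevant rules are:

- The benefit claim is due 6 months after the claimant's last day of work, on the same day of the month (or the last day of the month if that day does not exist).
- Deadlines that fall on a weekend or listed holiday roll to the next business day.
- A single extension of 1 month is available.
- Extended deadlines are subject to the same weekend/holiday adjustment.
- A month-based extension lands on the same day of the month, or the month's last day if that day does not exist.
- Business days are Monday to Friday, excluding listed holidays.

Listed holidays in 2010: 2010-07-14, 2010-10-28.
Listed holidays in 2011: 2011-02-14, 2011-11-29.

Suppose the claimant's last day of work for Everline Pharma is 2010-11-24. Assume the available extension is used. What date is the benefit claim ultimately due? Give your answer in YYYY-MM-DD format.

Moving 6 months forward from 2010-11-24 on the corresponding day gives 2011-05-24.
2011-05-24 (Tuesday) is already a business day.
Applying the 1 month extension: 1 month after 2011-05-24 is 2011-06-24.
2011-06-24 falls on a Friday, which is a business day, so no adjustment is needed.
The final due date is 2011-06-24.

2011-06-24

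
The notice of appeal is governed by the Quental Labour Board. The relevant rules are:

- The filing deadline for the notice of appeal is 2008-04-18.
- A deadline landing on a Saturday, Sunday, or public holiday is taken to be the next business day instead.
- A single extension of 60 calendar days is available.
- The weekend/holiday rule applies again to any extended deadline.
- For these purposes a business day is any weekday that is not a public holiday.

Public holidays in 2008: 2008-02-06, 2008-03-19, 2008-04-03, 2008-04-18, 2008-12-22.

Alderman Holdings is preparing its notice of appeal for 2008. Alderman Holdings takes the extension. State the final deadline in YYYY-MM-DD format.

Start from the fixed due date, 2008-04-18.
2008-04-18 is a listed holiday; the next business day is 2008-04-21 (Monday).
The 60-calendar-day extension moves the deadline from 2008-04-21 to 2008-06-20.
2008-06-20 falls on a Friday, which is a business day, so no adjustment is needed.
Final deadline: 2008-06-20.

2008-06-20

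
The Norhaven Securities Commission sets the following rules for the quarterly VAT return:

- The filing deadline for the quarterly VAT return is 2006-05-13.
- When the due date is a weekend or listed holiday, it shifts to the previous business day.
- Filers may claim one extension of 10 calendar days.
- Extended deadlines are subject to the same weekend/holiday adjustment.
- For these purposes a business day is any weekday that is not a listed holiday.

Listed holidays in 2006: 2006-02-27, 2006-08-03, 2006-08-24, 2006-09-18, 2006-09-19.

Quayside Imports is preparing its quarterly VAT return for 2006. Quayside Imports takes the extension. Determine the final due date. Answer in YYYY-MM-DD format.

The stated deadline is 2006-05-13.
2006-05-13 is a Saturday, so it moves to the preceding business day, 2006-05-12 (Friday).
Applying the 10-calendar-day extension: 2006-05-12 + 10 days = 2006-05-22.
2006-05-22 is a Monday and not a listed holiday, so it stands.
Deadline: 2006-05-22.

2006-05-22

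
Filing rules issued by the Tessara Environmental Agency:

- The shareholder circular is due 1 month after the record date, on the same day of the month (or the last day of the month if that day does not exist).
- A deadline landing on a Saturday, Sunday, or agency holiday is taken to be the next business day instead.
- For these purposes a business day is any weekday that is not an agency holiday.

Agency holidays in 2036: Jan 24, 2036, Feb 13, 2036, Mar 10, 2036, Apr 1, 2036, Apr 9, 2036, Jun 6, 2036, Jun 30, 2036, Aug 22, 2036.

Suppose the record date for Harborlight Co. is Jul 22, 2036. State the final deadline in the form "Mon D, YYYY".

1 month from Jul 22, 2036 is Aug 22, 2036.
Aug 22, 2036 is a listed holiday, so it moves to the next business day, Aug 25, 2036 (Monday).
Deadline: Aug 25, 2036.

Aug 25, 2036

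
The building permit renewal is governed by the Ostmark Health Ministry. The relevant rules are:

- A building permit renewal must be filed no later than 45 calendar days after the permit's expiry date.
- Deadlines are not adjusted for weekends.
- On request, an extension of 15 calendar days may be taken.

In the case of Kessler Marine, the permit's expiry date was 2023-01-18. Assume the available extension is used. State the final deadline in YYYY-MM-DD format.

Trigger date 2023-01-18 + 45 calendar days = 2023-03-04.
No adjustment is made for weekends or holidays, so 2023-03-04 stands.
Add the 15 calendar-day extension to 2023-03-04: 2023-03-19.
2023-03-19 falls on a Sunday. The rules make no weekend/holiday allowance, so it remains 2023-03-19.
Final deadline: 2023-03-19.

2023-03-19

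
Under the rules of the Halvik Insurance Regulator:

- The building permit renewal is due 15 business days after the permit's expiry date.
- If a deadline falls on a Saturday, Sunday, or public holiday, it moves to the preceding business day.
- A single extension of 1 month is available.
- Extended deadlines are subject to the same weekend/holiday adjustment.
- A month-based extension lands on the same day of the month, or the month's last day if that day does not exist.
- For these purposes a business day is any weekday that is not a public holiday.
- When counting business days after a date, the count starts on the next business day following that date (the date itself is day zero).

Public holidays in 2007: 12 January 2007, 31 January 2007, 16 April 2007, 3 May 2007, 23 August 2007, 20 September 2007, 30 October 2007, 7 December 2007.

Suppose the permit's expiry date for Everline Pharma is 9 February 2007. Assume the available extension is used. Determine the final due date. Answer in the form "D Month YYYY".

15 business days after 9 February 2007, excluding weekends and holidays, is 2 March 2007.
2 March 2007 falls on a Friday, which is a business day, so no adjustment is needed.
The 1 month extension carries 2 March 2007 to 2 April 2007.
2 April 2007 (Monday) is already a business day.
Final deadline: 2 April 2007.

2 April 2007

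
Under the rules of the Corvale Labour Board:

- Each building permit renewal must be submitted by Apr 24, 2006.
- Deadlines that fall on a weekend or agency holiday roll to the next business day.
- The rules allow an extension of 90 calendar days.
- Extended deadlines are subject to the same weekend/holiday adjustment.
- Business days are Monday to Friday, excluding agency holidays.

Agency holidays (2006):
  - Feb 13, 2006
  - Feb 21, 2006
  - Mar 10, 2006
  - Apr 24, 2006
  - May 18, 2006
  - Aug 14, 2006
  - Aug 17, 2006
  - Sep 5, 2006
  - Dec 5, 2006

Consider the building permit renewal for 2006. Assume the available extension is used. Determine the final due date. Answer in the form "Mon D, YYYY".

Jul 24, 2006

Start from the fixed due date, Apr 24, 2006.
Apr 24, 2006 falls on a listed holiday. Rolling to the next business day gives Apr 25, 2006, a Tuesday.
The 90-calendar-day extension moves the deadline from Apr 25, 2006 to Jul 24, 2006.
Jul 24, 2006 (Monday) is already a business day.
So the filing is due Jul 24, 2006.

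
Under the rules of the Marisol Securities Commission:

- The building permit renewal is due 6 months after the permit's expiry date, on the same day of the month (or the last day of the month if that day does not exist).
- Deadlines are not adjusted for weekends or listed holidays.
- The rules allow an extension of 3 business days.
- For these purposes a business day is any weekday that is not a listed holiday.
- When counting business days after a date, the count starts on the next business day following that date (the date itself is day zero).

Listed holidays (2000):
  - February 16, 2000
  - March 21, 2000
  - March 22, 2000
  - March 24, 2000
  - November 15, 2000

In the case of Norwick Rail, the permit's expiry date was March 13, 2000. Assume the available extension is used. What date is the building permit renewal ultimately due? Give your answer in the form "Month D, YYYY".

September 18, 2000

6 months from March 13, 2000 is September 13, 2000.
September 13, 2000 falls on a Wednesday. The rules make no weekend/holiday allowance, so it remains September 13, 2000.
The 3-business-day extension runs from September 13, 2000 to September 18, 2000.
September 18, 2000 falls on a Monday. The rules make no weekend/holiday allowance, so it remains September 18, 2000.
Deadline: September 18, 2000.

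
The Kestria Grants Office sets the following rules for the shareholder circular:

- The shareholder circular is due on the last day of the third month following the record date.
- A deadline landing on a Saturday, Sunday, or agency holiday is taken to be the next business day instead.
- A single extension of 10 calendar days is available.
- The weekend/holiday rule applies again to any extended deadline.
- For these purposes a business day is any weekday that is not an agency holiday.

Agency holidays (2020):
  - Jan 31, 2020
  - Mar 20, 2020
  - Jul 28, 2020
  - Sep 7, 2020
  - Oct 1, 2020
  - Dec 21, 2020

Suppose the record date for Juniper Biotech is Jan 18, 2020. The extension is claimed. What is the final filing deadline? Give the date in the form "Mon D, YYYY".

May 11, 2020

3 months after Jan 18, 2020 falls in April 2020; the last day of that month is Apr 30, 2020.
Apr 30, 2020 (Thursday) is already a business day.
Add the 10 calendar-day extension to Apr 30, 2020: May 10, 2020.
May 10, 2020 is a Sunday, so it moves to the next business day, May 11, 2020 (Monday).
Final deadline: May 11, 2020.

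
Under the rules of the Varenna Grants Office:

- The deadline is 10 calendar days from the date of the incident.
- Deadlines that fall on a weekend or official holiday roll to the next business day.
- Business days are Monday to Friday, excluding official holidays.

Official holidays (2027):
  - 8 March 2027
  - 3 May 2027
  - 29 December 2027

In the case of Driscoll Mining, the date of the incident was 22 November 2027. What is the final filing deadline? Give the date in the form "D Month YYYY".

From 22 November 2027, 10 calendar days later is 2 December 2027.
Since 2 December 2027 is a Thursday and not a holiday, the date is unchanged.
The final due date is 2 December 2027.

2 December 2027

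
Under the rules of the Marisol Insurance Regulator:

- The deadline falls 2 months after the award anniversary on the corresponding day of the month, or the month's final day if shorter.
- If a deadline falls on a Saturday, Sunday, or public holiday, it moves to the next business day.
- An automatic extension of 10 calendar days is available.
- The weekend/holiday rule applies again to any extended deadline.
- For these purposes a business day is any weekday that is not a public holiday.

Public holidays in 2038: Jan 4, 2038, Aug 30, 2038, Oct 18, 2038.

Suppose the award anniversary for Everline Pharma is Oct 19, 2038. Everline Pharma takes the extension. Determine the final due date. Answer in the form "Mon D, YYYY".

2 months from Oct 19, 2038 is Dec 19, 2038.
Because Dec 19, 2038 is a Sunday, the deadline becomes Dec 20, 2038 (Monday).
Add the 10 calendar-day extension to Dec 20, 2038: Dec 30, 2038.
Dec 30, 2038 falls on a Thursday, which is a business day, so no adjustment is needed.
Deadline: Dec 30, 2038.

Dec 30, 2038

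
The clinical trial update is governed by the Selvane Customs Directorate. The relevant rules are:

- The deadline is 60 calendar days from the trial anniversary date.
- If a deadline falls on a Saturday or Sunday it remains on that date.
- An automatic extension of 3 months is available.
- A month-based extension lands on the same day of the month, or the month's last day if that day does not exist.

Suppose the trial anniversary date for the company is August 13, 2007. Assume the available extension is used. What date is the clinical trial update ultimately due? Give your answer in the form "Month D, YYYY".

January 12, 2008

Adding 60 calendar days to August 13, 2007 gives October 12, 2007.
No adjustment is made for weekends or holidays, so October 12, 2007 stands.
Add 3 months to October 12, 2007: January 12, 2008.
January 12, 2008 falls on a Saturday. The rules make no weekend/holiday allowance, so it remains January 12, 2008.
So the filing is due January 12, 2008.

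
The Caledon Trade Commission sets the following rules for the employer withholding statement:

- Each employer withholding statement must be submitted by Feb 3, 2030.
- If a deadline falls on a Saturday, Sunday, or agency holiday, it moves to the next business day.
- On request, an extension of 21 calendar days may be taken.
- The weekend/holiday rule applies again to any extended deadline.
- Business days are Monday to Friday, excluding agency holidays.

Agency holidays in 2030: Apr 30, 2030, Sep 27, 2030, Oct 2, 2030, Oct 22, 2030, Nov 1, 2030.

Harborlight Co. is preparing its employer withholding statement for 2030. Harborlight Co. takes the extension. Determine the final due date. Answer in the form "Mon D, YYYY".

Feb 25, 2030

Start from the fixed due date, Feb 3, 2030.
Feb 3, 2030 is a Sunday; the next business day is Feb 4, 2030 (Monday).
Add the 21 calendar-day extension to Feb 4, 2030: Feb 25, 2030.
Feb 25, 2030 is a Monday and not a listed holiday, so it stands.
So the filing is due Feb 25, 2030.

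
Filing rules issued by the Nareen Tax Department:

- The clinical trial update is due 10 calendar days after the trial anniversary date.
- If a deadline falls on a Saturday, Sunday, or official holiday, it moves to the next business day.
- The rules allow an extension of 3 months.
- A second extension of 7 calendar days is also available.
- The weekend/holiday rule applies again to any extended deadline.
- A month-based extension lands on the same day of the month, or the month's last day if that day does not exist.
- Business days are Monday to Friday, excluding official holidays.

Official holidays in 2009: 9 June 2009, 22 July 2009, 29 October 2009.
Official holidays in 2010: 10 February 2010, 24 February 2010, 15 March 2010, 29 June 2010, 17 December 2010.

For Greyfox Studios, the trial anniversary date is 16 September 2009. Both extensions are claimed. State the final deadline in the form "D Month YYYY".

From 16 September 2009, 10 calendar days later is 26 September 2009.
Because 26 September 2009 is a Saturday, the deadline becomes 28 September 2009 (Monday).
The 3 months extension carries 28 September 2009 to 28 December 2009.
Since 28 December 2009 is a Monday and not a holiday, the date is unchanged.
The 7-calendar-day extension moves the deadline from 28 December 2009 to 4 January 2010.
Since 4 January 2010 is a Monday and not a holiday, the date is unchanged.
The final due date is 4 January 2010.

4 January 2010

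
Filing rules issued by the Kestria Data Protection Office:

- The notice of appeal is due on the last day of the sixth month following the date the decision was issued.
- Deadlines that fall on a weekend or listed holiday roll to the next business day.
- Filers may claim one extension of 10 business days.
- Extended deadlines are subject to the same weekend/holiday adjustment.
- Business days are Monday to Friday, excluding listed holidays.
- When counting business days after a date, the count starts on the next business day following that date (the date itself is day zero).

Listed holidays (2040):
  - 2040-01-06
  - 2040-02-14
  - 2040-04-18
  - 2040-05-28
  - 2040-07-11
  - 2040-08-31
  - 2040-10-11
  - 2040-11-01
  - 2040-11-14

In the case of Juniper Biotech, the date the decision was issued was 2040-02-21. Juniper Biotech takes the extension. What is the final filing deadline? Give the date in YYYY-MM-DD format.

The sixth month after 2040-02-21 is August 2040, whose last day is 2040-08-31.
2040-08-31 is a listed holiday, so it moves to the next business day, 2040-09-03 (Monday).
Applying the 10-business-day extension: 10 business days after 2040-09-03 is 2040-09-17.
2040-09-17 (Monday) is already a business day.
Deadline: 2040-09-17.

2040-09-17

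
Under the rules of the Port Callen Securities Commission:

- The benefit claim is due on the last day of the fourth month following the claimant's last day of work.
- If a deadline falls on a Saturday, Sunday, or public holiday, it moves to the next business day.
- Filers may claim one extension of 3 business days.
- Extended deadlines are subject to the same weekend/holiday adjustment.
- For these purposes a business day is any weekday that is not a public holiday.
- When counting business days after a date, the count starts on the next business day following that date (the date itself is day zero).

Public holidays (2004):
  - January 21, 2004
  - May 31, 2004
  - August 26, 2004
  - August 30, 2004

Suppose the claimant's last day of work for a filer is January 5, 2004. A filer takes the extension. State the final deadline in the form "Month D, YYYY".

June 4, 2004

The fourth month after January 5, 2004 is May 2004, whose last day is May 31, 2004.
Because May 31, 2004 is a listed holiday, the deadline becomes June 1, 2004 (Tuesday).
Applying the 3-business-day extension: 3 business days after June 1, 2004 is June 4, 2004.
Since June 4, 2004 is a Friday and not a holiday, the date is unchanged.
The final due date is June 4, 2004.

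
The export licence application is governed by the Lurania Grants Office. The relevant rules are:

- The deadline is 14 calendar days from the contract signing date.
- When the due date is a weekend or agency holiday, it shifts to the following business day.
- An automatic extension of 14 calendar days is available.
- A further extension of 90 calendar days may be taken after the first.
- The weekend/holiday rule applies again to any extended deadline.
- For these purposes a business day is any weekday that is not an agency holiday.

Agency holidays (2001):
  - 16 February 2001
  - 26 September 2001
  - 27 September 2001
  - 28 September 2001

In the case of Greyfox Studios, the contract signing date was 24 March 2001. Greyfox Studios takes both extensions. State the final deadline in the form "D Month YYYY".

23 July 2001

From 24 March 2001, 14 calendar days later is 7 April 2001.
7 April 2001 falls on a Saturday. Rolling to the next business day gives 9 April 2001, a Monday.
Applying the 14-calendar-day extension: 9 April 2001 + 14 days = 23 April 2001.
Since 23 April 2001 is a Monday and not a holiday, the date is unchanged.
Add the 90 calendar-day extension to 23 April 2001: 22 July 2001.
22 July 2001 falls on a Sunday. Rolling to the next business day gives 23 July 2001, a Monday.
So the filing is due 23 July 2001.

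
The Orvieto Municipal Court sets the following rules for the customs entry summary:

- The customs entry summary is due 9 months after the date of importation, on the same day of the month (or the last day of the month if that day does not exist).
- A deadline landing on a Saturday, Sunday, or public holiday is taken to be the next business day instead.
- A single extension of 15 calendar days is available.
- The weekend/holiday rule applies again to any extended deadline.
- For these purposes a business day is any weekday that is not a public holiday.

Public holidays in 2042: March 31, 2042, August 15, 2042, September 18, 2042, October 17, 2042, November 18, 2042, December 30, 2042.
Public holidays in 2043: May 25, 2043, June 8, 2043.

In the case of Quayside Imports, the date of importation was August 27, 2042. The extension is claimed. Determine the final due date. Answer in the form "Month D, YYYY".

June 11, 2043

9 months from August 27, 2042 is May 27, 2043.
May 27, 2043 is a Wednesday and not a listed holiday, so it stands.
Applying the 15-calendar-day extension: May 27, 2043 + 15 days = June 11, 2043.
June 11, 2043 is a Thursday and not a listed holiday, so it stands.
So the filing is due June 11, 2043.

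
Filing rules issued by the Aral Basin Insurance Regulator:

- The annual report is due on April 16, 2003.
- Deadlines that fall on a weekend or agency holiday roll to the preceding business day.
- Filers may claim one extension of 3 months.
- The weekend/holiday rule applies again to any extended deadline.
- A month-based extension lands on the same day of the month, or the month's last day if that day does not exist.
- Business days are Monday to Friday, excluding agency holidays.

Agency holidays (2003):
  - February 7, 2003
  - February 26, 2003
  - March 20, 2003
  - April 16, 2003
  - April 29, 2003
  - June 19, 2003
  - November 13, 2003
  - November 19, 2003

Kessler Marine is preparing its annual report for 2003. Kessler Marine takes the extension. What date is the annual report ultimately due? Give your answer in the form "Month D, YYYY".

July 15, 2003

Start from the fixed due date, April 16, 2003.
Because April 16, 2003 is a listed holiday, the deadline becomes April 15, 2003 (Tuesday).
Applying the 3 months extension: 3 months after April 15, 2003 is July 15, 2003.
July 15, 2003 (Tuesday) is already a business day.
So the filing is due July 15, 2003.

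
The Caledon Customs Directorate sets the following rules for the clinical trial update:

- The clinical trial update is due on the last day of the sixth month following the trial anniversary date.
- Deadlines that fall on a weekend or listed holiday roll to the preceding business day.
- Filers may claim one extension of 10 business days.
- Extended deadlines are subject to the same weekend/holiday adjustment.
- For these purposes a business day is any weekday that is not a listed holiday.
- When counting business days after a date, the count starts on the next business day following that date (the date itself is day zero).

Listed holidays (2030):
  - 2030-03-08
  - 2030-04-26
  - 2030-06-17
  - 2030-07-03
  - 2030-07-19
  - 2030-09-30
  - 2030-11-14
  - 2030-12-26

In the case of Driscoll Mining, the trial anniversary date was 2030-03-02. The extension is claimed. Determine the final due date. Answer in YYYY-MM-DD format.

6 months after 2030-03-02 falls in September 2030; the last day of that month is 2030-09-30.
Because 2030-09-30 is a listed holiday, the deadline becomes 2030-09-27 (Friday).
Counting 10 further business days from 2030-09-27 reaches 2030-10-14.
Since 2030-10-14 is a Monday and not a holiday, the date is unchanged.
Final deadline: 2030-10-14.

2030-10-14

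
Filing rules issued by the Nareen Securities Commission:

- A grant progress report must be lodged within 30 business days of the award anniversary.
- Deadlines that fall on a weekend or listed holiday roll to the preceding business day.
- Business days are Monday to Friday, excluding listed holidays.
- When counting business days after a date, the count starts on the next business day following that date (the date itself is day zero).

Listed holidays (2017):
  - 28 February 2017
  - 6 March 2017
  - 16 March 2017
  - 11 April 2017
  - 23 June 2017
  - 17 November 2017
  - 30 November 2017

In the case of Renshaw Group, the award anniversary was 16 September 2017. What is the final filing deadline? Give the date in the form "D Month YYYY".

30 business days after 16 September 2017, excluding weekends and holidays, is 27 October 2017.
Since 27 October 2017 is a Friday and not a holiday, the date is unchanged.
Final deadline: 27 October 2017.

27 October 2017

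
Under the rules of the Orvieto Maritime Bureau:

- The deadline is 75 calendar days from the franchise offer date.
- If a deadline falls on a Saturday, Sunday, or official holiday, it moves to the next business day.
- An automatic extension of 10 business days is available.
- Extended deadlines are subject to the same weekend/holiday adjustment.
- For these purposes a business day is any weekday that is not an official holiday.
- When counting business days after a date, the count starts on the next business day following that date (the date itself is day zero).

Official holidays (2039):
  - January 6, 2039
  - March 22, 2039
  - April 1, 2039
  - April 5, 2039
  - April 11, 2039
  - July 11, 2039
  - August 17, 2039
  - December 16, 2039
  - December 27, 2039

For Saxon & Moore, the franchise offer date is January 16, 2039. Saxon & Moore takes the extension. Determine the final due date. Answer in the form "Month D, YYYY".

75 calendar days after January 16, 2039 is April 1, 2039.
April 1, 2039 is a listed holiday; the next business day is April 4, 2039 (Monday).
The 10-business-day extension runs from April 4, 2039 to April 20, 2039.
April 20, 2039 falls on a Wednesday, which is a business day, so no adjustment is needed.
The final due date is April 20, 2039.

April 20, 2039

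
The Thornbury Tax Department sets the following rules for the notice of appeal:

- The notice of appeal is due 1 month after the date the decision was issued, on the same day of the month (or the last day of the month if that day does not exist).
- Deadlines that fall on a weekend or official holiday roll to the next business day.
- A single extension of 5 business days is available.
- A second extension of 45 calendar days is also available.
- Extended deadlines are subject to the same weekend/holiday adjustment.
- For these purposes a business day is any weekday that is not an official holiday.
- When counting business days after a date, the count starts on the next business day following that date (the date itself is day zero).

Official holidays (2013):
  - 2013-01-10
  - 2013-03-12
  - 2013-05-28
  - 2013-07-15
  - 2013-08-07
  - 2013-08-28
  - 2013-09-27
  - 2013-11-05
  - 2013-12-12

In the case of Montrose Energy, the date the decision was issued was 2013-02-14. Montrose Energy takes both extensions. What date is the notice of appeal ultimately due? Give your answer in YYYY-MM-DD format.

Moving 1 month forward from 2013-02-14 on the corresponding day gives 2013-03-14.
2013-03-14 falls on a Thursday, which is a business day, so no adjustment is needed.
Applying the 5-business-day extension: 5 business days after 2013-03-14 is 2013-03-21.
2013-03-21 is a Thursday and not a listed holiday, so it stands.
Applying the 45-calendar-day extension: 2013-03-21 + 45 days = 2013-05-05.
Because 2013-05-05 is a Sunday, the deadline becomes 2013-05-06 (Monday).
Deadline: 2013-05-06.

2013-05-06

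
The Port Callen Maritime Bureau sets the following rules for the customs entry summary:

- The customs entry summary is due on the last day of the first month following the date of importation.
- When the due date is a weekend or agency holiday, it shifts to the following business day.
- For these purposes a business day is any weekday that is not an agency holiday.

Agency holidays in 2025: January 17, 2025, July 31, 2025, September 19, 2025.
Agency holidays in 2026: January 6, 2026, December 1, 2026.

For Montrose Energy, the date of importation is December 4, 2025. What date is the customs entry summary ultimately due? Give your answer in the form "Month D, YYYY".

The first month after December 4, 2025 is January 2026, whose last day is January 31, 2026.
Because January 31, 2026 is a Saturday, the deadline becomes February 2, 2026 (Monday).
The final due date is February 2, 2026.

February 2, 2026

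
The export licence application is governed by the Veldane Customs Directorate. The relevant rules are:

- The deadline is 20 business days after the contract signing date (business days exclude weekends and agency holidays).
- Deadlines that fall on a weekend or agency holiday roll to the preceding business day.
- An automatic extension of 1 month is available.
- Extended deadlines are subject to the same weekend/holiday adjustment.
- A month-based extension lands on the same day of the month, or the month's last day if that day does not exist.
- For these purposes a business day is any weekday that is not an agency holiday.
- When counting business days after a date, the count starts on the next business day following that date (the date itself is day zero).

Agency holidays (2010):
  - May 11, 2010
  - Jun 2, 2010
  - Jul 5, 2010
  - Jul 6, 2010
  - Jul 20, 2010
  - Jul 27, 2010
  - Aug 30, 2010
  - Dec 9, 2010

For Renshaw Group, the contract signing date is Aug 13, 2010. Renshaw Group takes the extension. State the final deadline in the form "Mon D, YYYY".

20 business days after Aug 13, 2010, excluding weekends and holidays, is Sep 13, 2010.
Sep 13, 2010 is a Monday and not a listed holiday, so it stands.
The 1 month extension carries Sep 13, 2010 to Oct 13, 2010.
Oct 13, 2010 is a Wednesday and not a listed holiday, so it stands.
The final due date is Oct 13, 2010.

Oct 13, 2010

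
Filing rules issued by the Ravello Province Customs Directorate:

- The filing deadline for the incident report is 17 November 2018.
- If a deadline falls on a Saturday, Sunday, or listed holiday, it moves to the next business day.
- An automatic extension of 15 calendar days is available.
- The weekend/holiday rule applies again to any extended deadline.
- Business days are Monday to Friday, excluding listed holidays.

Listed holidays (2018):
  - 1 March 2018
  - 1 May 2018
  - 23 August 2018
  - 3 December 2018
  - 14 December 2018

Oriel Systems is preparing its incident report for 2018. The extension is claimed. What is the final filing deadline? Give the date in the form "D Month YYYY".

The statutory due date is 17 November 2018.
17 November 2018 is a Saturday, so it moves to the next business day, 19 November 2018 (Monday).
With the 15-day extension, 19 November 2018 becomes 4 December 2018.
4 December 2018 (Tuesday) is already a business day.
Deadline: 4 December 2018.

4 December 2018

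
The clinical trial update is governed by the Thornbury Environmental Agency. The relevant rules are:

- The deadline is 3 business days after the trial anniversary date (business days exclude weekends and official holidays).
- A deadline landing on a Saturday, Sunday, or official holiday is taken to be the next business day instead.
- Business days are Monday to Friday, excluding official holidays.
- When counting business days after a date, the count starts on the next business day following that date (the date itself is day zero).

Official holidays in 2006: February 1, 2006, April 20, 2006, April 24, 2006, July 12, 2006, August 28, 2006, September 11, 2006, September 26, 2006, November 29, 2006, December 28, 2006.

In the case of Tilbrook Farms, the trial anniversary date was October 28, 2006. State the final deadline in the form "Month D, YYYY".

Counting 3 business days after October 28, 2006 (skipping weekends and listed holidays) reaches November 1, 2006.
November 1, 2006 (Wednesday) is already a business day.
Final deadline: November 1, 2006.

November 1, 2006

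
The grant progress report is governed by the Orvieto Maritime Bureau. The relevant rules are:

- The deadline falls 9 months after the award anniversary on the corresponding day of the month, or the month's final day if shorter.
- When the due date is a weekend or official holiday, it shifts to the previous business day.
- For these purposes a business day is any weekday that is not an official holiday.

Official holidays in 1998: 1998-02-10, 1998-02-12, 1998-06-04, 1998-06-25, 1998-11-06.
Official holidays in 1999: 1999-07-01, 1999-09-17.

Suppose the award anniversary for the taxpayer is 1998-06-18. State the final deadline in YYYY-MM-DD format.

1999-03-18

9 months from 1998-06-18 is 1999-03-18.
Since 1999-03-18 is a Thursday and not a holiday, the date is unchanged.
Final deadline: 1999-03-18.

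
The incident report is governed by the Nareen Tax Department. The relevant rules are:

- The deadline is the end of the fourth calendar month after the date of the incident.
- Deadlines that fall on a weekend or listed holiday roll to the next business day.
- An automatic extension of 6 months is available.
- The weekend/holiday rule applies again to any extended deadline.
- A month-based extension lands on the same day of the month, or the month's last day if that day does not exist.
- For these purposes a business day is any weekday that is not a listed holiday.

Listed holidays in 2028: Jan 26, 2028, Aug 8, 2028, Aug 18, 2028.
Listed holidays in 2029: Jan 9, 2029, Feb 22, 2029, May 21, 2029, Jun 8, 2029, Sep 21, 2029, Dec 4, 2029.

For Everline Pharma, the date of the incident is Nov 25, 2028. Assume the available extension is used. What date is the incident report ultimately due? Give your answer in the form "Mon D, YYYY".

The fourth month after Nov 25, 2028 is March 2029, whose last day is Mar 31, 2029.
Because Mar 31, 2029 is a Saturday, the deadline becomes Apr 2, 2029 (Monday).
The 6 months extension carries Apr 2, 2029 to Oct 2, 2029.
Oct 2, 2029 falls on a Tuesday, which is a business day, so no adjustment is needed.
Deadline: Oct 2, 2029.

Oct 2, 2029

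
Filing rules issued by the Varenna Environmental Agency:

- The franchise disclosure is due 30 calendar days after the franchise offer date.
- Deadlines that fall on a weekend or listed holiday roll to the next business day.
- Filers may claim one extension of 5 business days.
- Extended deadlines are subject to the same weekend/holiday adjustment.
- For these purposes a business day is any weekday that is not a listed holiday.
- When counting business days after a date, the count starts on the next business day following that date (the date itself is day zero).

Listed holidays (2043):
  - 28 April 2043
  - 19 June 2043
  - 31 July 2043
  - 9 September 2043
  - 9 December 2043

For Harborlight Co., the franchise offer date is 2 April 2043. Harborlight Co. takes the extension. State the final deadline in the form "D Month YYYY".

From 2 April 2043, 30 calendar days later is 2 May 2043.
Because 2 May 2043 is a Saturday, the deadline becomes 4 May 2043 (Monday).
The 5-business-day extension runs from 4 May 2043 to 11 May 2043.
11 May 2043 is a Monday and not a listed holiday, so it stands.
Final deadline: 11 May 2043.

11 May 2043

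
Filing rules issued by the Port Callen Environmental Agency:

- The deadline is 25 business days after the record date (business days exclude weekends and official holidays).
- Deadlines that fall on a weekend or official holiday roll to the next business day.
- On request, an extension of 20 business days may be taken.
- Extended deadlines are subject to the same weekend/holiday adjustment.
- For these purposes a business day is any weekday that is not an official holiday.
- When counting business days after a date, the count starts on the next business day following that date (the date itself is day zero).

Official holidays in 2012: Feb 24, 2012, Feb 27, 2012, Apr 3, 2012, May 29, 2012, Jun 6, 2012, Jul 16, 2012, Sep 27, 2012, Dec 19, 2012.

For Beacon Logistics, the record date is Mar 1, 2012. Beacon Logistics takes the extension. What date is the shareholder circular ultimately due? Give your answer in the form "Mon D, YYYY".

May 4, 2012

Starting the day after Mar 1, 2012 and counting 25 business days lands on Apr 6, 2012.
Since Apr 6, 2012 is a Friday and not a holiday, the date is unchanged.
The 20-business-day extension runs from Apr 6, 2012 to May 4, 2012.
May 4, 2012 (Friday) is already a business day.
The final due date is May 4, 2012.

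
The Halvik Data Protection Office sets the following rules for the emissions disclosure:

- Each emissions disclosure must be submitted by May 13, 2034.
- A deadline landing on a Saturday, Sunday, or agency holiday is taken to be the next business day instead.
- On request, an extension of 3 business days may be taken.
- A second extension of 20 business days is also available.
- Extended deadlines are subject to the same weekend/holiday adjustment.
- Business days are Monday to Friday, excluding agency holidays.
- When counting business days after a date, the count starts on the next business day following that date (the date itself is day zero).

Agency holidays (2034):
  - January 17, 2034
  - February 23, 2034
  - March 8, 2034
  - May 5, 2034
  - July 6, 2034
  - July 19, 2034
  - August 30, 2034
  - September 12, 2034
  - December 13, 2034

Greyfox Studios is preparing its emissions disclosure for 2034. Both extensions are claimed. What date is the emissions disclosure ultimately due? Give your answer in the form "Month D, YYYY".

June 15, 2034

The stated deadline is May 13, 2034.
May 13, 2034 is a Saturday; the next business day is May 15, 2034 (Monday).
Counting 3 further business days from May 15, 2034 reaches May 18, 2034.
May 18, 2034 is a Thursday and not a listed holiday, so it stands.
Counting 20 further business days from May 18, 2034 reaches June 15, 2034.
June 15, 2034 (Thursday) is already a business day.
So the filing is due June 15, 2034.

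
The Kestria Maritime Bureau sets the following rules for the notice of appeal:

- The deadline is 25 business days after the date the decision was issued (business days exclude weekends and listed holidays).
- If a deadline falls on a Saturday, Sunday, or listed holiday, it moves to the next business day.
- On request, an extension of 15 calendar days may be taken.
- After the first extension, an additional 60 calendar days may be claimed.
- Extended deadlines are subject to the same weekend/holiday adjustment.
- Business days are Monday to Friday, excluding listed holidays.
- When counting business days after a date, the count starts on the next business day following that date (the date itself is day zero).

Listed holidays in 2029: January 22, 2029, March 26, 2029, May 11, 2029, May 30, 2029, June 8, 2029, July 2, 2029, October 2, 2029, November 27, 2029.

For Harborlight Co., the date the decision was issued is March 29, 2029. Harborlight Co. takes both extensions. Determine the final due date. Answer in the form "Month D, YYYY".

25 business days after March 29, 2029, excluding weekends and holidays, is May 3, 2029.
May 3, 2029 falls on a Thursday, which is a business day, so no adjustment is needed.
Add the 15 calendar-day extension to May 3, 2029: May 18, 2029.
May 18, 2029 is a Friday and not a listed holiday, so it stands.
With the 60-day extension, May 18, 2029 becomes July 17, 2029.
July 17, 2029 falls on a Tuesday, which is a business day, so no adjustment is needed.
The final due date is July 17, 2029.

July 17, 2029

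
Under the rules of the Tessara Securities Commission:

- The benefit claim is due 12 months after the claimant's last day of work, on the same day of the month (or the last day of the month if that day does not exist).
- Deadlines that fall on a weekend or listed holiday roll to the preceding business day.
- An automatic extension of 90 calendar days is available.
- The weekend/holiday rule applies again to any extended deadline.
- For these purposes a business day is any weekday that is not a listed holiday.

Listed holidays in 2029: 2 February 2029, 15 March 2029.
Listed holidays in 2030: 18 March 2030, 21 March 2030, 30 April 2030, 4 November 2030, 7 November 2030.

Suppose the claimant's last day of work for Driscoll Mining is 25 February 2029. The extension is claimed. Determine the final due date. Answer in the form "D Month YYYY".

24 May 2030

12 months from 25 February 2029 is 25 February 2030.
Since 25 February 2030 is a Monday and not a holiday, the date is unchanged.
The 90-calendar-day extension moves the deadline from 25 February 2030 to 26 May 2030.
26 May 2030 is a Sunday, so it moves to the preceding business day, 24 May 2030 (Friday).
Deadline: 24 May 2030.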